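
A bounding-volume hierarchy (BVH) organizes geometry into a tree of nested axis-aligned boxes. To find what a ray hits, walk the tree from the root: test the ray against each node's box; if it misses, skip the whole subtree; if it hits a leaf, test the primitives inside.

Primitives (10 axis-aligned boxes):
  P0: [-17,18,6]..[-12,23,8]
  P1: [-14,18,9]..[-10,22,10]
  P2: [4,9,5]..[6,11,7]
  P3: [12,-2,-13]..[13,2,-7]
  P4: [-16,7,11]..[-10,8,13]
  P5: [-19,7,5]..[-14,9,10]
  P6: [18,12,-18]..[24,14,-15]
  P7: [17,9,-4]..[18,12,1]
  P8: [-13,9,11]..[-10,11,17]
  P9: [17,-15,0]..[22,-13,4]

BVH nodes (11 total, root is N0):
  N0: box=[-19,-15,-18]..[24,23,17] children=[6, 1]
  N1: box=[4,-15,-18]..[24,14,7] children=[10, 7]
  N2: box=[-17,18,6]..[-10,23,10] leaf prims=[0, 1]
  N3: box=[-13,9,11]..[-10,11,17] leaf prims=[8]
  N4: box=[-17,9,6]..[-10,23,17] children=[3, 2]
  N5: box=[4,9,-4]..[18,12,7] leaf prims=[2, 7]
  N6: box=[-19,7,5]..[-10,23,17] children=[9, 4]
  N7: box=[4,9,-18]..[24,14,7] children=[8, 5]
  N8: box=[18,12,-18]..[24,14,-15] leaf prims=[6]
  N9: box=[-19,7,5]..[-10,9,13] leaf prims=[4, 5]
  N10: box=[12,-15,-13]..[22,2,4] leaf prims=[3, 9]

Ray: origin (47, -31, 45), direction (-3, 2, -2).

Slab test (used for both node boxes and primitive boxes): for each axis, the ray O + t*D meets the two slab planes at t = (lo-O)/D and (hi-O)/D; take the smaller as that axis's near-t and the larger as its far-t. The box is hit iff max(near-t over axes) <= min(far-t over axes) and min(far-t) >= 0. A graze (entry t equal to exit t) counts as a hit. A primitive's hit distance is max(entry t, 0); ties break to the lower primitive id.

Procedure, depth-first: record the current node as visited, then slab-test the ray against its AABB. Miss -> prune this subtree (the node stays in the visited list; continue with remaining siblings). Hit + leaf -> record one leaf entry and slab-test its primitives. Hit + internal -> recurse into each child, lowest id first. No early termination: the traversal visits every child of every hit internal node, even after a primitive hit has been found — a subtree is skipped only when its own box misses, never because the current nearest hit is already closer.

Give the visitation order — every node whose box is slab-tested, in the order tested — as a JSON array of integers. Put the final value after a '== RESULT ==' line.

Traverse from the root:
N0 x:[23/3,22] y:[8,27] z:[14,63/2] -> hit [14,22], descend [1, 6]
  N1 x:[23/3,43/3] y:[8,45/2] z:[19,63/2] -> miss, prune
  N6 x:[19,22] y:[19,27] z:[14,20] -> hit [19,20], descend [4, 9]
    N4 x:[19,64/3] y:[20,27] z:[14,39/2] -> miss, prune
    N9 x:[19,22] y:[19,20] z:[16,20] -> hit [19,20] leaf, test {P4(miss), P5(miss)}

order=[0, 1, 6, 4, 9]  |boxes|=5  |leaves|=1  hit=miss

== RESULT ==
[0, 1, 6, 4, 9]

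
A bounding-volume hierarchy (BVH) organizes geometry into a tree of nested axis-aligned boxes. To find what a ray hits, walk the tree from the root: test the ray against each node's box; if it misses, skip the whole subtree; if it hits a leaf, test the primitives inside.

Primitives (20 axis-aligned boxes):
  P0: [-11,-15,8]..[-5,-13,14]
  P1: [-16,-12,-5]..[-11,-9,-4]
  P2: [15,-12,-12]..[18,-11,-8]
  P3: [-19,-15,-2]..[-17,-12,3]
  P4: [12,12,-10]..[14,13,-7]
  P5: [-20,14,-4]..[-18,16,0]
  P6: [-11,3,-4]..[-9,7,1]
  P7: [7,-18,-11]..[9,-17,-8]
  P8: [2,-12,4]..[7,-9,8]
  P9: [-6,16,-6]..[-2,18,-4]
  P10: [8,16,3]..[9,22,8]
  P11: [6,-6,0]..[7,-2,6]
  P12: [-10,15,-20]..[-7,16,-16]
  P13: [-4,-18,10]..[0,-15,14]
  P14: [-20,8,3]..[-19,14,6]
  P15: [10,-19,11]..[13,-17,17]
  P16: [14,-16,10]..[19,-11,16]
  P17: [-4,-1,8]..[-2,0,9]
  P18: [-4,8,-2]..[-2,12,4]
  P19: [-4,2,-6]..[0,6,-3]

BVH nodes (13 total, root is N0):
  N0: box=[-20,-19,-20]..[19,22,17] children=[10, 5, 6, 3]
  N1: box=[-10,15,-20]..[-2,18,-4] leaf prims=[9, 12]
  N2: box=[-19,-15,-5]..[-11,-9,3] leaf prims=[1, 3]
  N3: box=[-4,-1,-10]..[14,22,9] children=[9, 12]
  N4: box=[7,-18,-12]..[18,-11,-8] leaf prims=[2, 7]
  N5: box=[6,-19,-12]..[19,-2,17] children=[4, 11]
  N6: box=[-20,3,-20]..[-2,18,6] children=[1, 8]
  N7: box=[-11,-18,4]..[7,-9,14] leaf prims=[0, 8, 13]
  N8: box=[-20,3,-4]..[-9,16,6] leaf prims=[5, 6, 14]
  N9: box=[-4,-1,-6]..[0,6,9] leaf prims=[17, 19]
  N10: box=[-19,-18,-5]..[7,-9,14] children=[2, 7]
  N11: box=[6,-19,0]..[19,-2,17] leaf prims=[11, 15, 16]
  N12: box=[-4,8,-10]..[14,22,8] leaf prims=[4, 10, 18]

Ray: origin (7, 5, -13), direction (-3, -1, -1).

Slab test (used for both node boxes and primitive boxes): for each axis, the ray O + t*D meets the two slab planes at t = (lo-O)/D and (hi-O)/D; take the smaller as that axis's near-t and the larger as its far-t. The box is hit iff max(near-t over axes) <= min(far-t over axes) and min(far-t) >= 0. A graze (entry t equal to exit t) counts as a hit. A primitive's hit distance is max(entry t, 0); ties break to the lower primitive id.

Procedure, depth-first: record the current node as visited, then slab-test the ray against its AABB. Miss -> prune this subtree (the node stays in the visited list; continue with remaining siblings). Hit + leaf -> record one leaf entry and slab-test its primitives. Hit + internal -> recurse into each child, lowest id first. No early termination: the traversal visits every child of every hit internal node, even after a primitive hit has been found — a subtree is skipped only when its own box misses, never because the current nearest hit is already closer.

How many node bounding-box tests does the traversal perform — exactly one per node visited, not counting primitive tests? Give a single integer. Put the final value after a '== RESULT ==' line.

Trace the traversal:
N0 x:[-4,9] y:[-17,24] z:[-30,7] -> hit [-4,7], descend [3, 5, 6, 10]
  N3 x:[-7/3,11/3] y:[-17,6] z:[-22,-3] -> miss, prune
  N5 x:[-4,1/3] y:[7,24] z:[-30,-1] -> miss, prune
  N6 x:[3,9] y:[-13,2] z:[-19,7] -> miss, prune
  N10 x:[0,26/3] y:[14,23] z:[-27,-8] -> miss, prune

Visited [0, 3, 5, 6, 10]. Tests: 5 box, 0 leaf. Nearest: miss.

== RESULT ==
5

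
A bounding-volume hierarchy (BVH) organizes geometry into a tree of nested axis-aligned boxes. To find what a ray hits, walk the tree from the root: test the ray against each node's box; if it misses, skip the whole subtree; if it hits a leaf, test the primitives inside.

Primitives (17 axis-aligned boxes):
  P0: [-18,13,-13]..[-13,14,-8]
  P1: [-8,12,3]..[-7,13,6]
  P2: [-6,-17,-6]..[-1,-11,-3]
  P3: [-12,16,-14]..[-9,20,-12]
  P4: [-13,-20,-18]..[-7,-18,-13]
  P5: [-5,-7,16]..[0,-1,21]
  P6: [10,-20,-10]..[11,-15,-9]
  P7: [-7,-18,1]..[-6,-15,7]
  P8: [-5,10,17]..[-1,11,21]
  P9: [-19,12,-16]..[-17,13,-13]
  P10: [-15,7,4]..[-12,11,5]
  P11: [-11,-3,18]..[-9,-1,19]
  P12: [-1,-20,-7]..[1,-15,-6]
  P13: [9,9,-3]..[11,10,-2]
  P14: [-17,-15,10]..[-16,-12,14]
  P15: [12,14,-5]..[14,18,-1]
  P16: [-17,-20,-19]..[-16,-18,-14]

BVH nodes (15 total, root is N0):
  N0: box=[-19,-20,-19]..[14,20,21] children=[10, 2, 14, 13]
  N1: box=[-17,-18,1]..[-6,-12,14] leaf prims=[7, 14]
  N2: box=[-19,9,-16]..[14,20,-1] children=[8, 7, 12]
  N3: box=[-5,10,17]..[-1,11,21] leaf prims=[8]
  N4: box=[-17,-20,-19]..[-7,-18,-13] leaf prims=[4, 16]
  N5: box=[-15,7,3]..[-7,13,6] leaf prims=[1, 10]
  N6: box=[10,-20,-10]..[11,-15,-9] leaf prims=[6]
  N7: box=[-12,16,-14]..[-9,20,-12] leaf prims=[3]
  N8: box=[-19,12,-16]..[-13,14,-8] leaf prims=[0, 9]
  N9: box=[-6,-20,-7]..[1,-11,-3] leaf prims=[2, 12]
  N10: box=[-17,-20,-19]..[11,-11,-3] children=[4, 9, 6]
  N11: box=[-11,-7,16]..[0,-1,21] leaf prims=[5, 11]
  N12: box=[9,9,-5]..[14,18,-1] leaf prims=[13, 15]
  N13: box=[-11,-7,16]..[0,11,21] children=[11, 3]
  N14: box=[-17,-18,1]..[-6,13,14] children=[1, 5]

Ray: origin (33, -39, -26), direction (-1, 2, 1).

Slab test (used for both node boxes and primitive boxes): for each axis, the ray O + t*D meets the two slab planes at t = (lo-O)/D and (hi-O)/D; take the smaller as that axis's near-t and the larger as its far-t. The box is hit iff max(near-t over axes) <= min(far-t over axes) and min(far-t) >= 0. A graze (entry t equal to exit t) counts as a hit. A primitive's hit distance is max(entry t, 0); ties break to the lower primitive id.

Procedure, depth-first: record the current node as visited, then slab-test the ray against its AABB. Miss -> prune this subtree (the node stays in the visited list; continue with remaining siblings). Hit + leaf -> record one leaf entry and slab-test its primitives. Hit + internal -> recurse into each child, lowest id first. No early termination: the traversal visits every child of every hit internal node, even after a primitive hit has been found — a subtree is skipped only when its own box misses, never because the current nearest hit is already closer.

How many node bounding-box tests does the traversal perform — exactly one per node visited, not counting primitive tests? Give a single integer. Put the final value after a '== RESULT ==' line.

Walk:
N0 x:[19,52] y:[19/2,59/2] z:[7,47] -> hit [19,59/2], descend [2, 10, 13, 14]
  N2 x:[19,52] y:[24,59/2] z:[10,25] -> hit [24,25], descend [7, 8, 12]
    N7 x:[42,45] y:[55/2,59/2] z:[12,14] -> miss, prune
    N8 x:[46,52] y:[51/2,53/2] z:[10,18] -> miss, prune
    N12 x:[19,24] y:[24,57/2] z:[21,25] -> hit [24,24] leaf, test {P13@t=24, P15(miss)}
  N10 x:[22,50] y:[19/2,14] z:[7,23] -> miss, prune
  N13 x:[33,44] y:[16,25] z:[42,47] -> miss, prune
  N14 x:[39,50] y:[21/2,26] z:[27,40] -> miss, prune

order=[0, 2, 7, 8, 12, 10, 13, 14]  |boxes|=8  |leaves|=1  hit=P13

== RESULT ==
8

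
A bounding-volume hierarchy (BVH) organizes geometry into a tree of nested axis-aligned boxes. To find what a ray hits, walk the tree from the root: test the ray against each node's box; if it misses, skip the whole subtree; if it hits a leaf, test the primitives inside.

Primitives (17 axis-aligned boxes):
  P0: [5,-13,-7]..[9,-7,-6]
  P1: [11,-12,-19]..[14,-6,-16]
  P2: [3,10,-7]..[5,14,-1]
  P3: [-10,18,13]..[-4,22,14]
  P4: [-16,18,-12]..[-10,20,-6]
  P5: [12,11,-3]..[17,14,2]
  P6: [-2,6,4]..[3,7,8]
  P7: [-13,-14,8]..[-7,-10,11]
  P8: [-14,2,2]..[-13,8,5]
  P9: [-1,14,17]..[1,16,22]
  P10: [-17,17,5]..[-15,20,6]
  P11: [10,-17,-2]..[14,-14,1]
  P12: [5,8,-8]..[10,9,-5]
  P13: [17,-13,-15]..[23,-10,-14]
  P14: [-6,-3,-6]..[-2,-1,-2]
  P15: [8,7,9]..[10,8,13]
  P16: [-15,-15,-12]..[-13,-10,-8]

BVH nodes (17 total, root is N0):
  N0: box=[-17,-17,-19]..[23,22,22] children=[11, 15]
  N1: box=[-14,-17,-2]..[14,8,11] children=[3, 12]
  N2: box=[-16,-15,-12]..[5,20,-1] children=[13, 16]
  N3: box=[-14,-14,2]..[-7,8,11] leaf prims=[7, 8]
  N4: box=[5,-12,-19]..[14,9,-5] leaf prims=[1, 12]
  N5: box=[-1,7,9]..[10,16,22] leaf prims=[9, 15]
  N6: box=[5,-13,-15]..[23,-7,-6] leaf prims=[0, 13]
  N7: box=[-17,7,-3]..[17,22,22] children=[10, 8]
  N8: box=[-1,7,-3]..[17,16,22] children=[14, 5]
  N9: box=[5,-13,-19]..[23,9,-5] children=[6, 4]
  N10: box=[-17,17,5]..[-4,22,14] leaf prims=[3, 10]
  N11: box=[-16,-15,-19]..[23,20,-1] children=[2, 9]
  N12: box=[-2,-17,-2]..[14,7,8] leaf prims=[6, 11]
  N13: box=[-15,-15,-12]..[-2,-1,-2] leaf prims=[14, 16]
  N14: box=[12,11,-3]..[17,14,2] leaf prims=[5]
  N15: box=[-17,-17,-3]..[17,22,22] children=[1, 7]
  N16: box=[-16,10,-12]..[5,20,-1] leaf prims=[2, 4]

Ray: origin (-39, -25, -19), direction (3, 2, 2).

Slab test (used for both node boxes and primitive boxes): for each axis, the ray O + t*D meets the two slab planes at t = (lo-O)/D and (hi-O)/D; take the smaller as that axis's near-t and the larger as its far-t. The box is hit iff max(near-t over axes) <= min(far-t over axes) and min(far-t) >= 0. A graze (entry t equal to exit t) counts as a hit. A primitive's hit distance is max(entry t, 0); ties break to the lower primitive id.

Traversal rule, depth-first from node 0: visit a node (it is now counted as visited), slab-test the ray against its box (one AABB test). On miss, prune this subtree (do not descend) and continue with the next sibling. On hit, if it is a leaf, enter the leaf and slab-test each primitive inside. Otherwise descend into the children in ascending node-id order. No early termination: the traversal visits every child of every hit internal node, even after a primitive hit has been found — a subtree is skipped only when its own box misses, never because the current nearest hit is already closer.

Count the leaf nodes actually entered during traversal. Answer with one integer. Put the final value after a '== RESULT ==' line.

Trace the traversal:
N0 x:[22/3,62/3] y:[4,47/2] z:[0,41/2] -> hit [22/3,41/2], descend [11, 15]
  N11 x:[23/3,62/3] y:[5,45/2] z:[0,9] -> hit [23/3,9], descend [2, 9]
    N2 x:[23/3,44/3] y:[5,45/2] z:[7/2,9] -> hit [23/3,9], descend [13, 16]
      N13 x:[8,37/3] y:[5,12] z:[7/2,17/2] -> hit [8,17/2] leaf, test {P14(miss), P16(miss)}
      N16 x:[23/3,44/3] y:[35/2,45/2] z:[7/2,9] -> miss, prune
    N9 x:[44/3,62/3] y:[6,17] z:[0,7] -> miss, prune
  N15 x:[22/3,56/3] y:[4,47/2] z:[8,41/2] -> hit [8,56/3], descend [1, 7]
    N1 x:[25/3,53/3] y:[4,33/2] z:[17/2,15] -> hit [17/2,15], descend [3, 12]
      N3 x:[25/3,32/3] y:[11/2,33/2] z:[21/2,15] -> hit [21/2,32/3] leaf, test {P7(miss), P8(miss)}
      N12 x:[37/3,53/3] y:[4,16] z:[17/2,27/2] -> hit [37/3,27/2] leaf, test {P6(miss), P11(miss)}
    N7 x:[22/3,56/3] y:[16,47/2] z:[8,41/2] -> hit [16,56/3], descend [8, 10]
      N8 x:[38/3,56/3] y:[16,41/2] z:[8,41/2] -> hit [16,56/3], descend [5, 14]
        N5 x:[38/3,49/3] y:[16,41/2] z:[14,41/2] -> hit [16,49/3] leaf, test {P9(miss), P15@t=16}
        N14 x:[17,56/3] y:[18,39/2] z:[8,21/2] -> miss, prune
      N10 x:[22/3,35/3] y:[21,47/2] z:[12,33/2] -> miss, prune

order=[0, 11, 2, 13, 16, 9, 15, 1, 3, 12, 7, 8, 5, 14, 10]  |boxes|=15  |leaves|=4  hit=P15

== RESULT ==
4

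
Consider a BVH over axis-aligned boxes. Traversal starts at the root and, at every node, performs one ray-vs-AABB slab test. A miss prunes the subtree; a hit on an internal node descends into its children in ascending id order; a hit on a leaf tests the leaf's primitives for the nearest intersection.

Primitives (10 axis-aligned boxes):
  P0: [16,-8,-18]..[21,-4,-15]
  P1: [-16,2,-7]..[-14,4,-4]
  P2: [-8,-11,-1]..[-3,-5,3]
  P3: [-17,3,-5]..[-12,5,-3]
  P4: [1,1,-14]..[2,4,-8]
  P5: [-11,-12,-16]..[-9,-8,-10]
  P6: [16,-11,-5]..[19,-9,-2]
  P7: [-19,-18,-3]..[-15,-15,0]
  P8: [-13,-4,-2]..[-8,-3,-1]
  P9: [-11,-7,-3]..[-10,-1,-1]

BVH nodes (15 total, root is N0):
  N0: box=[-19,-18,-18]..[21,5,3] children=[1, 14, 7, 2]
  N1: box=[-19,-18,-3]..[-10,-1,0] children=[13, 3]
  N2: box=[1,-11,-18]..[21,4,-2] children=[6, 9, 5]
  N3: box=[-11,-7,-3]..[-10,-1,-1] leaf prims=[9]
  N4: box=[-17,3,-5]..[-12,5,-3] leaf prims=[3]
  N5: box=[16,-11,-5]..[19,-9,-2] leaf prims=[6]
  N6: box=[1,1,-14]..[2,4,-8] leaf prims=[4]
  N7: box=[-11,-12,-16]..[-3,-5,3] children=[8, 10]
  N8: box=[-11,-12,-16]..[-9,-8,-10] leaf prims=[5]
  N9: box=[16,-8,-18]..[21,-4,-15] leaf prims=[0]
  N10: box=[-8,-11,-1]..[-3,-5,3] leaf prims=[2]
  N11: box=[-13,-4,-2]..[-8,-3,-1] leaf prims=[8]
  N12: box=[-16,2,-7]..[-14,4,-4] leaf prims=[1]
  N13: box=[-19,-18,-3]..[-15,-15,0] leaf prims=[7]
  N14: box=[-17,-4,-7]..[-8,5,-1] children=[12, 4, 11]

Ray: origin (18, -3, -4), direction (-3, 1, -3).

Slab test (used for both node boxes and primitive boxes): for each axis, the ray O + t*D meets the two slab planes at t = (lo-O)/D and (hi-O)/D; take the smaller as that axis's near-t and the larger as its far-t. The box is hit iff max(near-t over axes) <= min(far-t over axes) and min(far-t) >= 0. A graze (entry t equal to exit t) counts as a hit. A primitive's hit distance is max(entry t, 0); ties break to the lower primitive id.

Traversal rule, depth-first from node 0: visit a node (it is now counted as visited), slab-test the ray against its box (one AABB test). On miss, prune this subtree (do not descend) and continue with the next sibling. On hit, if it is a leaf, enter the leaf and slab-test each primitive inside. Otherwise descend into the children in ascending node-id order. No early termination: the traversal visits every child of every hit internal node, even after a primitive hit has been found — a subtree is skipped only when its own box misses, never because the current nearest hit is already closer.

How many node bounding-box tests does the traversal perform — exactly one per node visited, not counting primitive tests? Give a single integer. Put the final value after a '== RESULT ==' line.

Traverse from the root:
N0 x:[-1,37/3] y:[-15,8] z:[-7/3,14/3] -> hit [-1,14/3], descend [1, 2, 7, 14]
  N1 x:[28/3,37/3] y:[-15,2] z:[-4/3,-1/3] -> miss, prune
  N2 x:[-1,17/3] y:[-8,7] z:[-2/3,14/3] -> hit [-2/3,14/3], descend [5, 6, 9]
    N5 x:[-1/3,2/3] y:[-8,-6] z:[-2/3,1/3] -> miss, prune
    N6 x:[16/3,17/3] y:[4,7] z:[4/3,10/3] -> miss, prune
    N9 x:[-1,2/3] y:[-5,-1] z:[11/3,14/3] -> miss, prune
  N7 x:[7,29/3] y:[-9,-2] z:[-7/3,4] -> miss, prune
  N14 x:[26/3,35/3] y:[-1,8] z:[-1,1] -> miss, prune

8 AABB tests over nodes [0, 1, 2, 5, 6, 9, 7, 14]; 0 leaves entered; closest miss.

== RESULT ==
8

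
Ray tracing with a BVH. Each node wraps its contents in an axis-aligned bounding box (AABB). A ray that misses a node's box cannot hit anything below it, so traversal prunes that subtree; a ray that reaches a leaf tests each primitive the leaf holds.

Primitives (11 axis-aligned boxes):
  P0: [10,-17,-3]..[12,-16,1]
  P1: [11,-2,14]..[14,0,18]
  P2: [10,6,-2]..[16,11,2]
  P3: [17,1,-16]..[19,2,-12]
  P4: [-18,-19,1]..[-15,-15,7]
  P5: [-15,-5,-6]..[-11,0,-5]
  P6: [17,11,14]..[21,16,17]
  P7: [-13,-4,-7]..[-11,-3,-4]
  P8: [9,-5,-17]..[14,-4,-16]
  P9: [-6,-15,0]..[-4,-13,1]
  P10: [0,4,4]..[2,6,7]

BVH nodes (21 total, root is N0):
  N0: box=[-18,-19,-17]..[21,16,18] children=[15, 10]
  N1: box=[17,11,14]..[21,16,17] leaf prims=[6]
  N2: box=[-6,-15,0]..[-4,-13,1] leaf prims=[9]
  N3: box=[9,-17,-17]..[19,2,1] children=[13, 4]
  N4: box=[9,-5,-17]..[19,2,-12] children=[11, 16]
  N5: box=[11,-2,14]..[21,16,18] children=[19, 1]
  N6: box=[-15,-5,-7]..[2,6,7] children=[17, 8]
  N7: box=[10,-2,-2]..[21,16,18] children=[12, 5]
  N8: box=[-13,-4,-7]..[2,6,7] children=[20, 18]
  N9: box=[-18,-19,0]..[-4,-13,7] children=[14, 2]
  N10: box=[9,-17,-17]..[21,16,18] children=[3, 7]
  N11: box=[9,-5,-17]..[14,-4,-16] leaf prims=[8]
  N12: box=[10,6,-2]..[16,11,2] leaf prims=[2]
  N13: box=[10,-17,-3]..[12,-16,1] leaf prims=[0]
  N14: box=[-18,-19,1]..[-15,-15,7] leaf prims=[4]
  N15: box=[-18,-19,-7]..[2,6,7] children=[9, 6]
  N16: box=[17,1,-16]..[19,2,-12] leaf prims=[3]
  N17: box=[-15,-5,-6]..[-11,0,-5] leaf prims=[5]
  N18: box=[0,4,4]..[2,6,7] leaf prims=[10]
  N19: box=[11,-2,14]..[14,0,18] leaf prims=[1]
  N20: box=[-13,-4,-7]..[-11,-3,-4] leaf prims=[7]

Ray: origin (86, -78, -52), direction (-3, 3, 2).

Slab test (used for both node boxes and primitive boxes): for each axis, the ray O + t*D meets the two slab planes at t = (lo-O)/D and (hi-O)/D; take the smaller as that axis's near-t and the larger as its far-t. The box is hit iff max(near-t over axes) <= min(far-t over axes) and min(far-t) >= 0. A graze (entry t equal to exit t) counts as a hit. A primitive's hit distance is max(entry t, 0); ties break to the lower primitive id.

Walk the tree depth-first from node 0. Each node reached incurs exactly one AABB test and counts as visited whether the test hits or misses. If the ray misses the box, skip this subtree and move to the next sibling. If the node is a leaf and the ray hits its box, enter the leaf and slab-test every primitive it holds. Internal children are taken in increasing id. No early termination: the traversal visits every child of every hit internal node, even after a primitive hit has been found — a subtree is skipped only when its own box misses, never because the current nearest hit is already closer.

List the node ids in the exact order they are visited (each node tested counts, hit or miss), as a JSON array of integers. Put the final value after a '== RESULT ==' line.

Traverse from the root:
N0 x:[65/3,104/3] y:[59/3,94/3] z:[35/2,35] -> hit [65/3,94/3], descend [10, 15]
  N10 x:[65/3,77/3] y:[61/3,94/3] z:[35/2,35] -> hit [65/3,77/3], descend [3, 7]
    N3 x:[67/3,77/3] y:[61/3,80/3] z:[35/2,53/2] -> hit [67/3,77/3], descend [4, 13]
      N4 x:[67/3,77/3] y:[73/3,80/3] z:[35/2,20] -> miss, prune
      N13 x:[74/3,76/3] y:[61/3,62/3] z:[49/2,53/2] -> miss, prune
    N7 x:[65/3,76/3] y:[76/3,94/3] z:[25,35] -> hit [76/3,76/3], descend [5, 12]
      N5 x:[65/3,25] y:[76/3,94/3] z:[33,35] -> miss, prune
      N12 x:[70/3,76/3] y:[28,89/3] z:[25,27] -> miss, prune
  N15 x:[28,104/3] y:[59/3,28] z:[45/2,59/2] -> hit [28,28], descend [6, 9]
    N6 x:[28,101/3] y:[73/3,28] z:[45/2,59/2] -> hit [28,28], descend [8, 17]
      N8 x:[28,33] y:[74/3,28] z:[45/2,59/2] -> hit [28,28], descend [18, 20]
        N18 x:[28,86/3] y:[82/3,28] z:[28,59/2] -> hit [28,28] leaf, test {P10@t=28}
        N20 x:[97/3,33] y:[74/3,25] z:[45/2,24] -> miss, prune
      N17 x:[97/3,101/3] y:[73/3,26] z:[23,47/2] -> miss, prune
    N9 x:[30,104/3] y:[59/3,65/3] z:[26,59/2] -> miss, prune

Visited [0, 10, 3, 4, 13, 7, 5, 12, 15, 6, 8, 18, 20, 17, 9]. Tests: 15 box, 1 leaf. Nearest: P10.

== RESULT ==
[0, 10, 3, 4, 13, 7, 5, 12, 15, 6, 8, 18, 20, 17, 9]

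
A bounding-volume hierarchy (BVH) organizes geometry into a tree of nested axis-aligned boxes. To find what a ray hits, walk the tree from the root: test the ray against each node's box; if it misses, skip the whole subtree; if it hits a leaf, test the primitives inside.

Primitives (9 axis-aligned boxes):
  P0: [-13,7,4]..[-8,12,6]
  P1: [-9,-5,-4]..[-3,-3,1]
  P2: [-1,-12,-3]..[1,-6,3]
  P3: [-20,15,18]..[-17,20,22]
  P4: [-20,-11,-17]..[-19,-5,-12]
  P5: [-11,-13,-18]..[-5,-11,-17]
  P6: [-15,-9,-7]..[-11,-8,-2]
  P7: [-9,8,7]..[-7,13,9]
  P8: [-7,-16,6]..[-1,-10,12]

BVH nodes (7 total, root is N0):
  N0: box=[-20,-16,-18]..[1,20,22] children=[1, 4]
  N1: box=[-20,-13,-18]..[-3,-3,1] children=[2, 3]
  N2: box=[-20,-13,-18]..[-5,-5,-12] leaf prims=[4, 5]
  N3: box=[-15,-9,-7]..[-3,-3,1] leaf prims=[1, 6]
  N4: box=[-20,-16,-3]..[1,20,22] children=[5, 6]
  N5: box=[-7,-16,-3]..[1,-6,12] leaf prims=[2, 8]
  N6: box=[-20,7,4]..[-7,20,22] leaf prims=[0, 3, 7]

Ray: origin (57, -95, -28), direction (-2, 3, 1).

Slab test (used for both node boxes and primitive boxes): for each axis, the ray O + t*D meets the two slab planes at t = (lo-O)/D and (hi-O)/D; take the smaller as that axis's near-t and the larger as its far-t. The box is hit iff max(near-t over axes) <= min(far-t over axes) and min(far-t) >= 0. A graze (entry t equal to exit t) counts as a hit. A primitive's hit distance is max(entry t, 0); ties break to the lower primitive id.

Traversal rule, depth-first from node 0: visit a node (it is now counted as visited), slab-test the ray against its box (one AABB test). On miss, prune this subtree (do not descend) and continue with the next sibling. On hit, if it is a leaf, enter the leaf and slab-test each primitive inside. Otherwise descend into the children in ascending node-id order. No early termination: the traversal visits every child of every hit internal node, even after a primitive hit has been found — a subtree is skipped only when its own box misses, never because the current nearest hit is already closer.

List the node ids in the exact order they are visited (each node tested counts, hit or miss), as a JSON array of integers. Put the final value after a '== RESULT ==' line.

Walk:
N0 x:[28,77/2] y:[79/3,115/3] z:[10,50] -> hit [28,115/3], descend [1, 4]
  N1 x:[30,77/2] y:[82/3,92/3] z:[10,29] -> miss, prune
  N4 x:[28,77/2] y:[79/3,115/3] z:[25,50] -> hit [28,115/3], descend [5, 6]
    N5 x:[28,32] y:[79/3,89/3] z:[25,40] -> hit [28,89/3] leaf, test {P2@t=28, P8(miss)}
    N6 x:[32,77/2] y:[34,115/3] z:[32,50] -> hit [34,115/3] leaf, test {P0@t=34, P3(miss), P7(miss)}

Summary -> nodes [0, 1, 4, 5, 6]; box-tests=5; leaf-entries=2; first=P2

== RESULT ==
[0, 1, 4, 5, 6]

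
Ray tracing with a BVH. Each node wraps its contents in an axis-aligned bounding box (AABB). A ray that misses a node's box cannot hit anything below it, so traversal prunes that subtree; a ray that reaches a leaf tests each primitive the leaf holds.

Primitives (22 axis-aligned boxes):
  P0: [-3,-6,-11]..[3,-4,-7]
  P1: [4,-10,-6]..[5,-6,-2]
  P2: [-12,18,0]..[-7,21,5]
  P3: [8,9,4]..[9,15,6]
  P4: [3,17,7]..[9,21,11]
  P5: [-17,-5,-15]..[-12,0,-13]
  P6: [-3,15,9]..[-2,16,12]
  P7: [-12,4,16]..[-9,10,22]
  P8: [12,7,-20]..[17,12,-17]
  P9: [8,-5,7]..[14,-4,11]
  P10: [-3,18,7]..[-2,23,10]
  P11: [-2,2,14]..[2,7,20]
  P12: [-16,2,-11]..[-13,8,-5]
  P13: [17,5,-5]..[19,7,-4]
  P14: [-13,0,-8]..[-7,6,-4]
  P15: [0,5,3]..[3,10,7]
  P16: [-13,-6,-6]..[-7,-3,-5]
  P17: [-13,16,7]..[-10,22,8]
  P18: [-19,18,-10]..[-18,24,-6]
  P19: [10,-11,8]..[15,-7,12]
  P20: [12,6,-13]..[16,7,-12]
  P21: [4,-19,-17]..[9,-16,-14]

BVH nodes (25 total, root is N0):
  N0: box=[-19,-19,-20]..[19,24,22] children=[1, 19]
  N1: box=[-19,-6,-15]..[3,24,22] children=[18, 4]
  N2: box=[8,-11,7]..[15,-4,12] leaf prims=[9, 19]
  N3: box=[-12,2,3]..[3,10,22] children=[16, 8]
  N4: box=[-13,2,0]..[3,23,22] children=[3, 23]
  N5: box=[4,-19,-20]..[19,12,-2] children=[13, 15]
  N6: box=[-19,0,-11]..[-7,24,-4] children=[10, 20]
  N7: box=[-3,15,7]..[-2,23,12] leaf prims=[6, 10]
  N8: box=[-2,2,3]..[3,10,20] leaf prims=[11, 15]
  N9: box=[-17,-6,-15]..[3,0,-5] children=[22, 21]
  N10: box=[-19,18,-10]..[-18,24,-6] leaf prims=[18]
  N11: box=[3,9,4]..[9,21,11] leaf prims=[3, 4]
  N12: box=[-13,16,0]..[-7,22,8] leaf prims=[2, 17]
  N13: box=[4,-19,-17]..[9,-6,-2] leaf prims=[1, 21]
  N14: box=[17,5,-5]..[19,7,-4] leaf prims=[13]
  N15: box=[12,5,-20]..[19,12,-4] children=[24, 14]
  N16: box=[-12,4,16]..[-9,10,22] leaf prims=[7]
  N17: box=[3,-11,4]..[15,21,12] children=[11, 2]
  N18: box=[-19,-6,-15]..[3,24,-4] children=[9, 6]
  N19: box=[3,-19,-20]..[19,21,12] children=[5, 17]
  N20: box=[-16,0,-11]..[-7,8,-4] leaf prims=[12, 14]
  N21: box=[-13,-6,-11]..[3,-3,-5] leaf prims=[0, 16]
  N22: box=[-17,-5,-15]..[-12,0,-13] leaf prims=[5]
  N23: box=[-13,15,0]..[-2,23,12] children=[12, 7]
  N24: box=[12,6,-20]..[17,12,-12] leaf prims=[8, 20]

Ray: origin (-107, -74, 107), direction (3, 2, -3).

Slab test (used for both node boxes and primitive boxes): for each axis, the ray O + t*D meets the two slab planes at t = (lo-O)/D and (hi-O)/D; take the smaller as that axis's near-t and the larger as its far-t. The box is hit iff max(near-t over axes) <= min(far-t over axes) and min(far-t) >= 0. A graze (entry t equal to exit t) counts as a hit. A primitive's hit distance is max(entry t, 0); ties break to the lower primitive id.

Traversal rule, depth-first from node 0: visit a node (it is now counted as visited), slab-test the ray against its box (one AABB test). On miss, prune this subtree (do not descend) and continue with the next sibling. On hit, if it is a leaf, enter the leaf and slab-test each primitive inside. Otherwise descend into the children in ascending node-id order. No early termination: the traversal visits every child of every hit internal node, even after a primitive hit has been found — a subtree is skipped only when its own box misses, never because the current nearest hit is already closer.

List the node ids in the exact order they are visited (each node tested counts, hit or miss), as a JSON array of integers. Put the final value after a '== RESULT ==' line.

Walk:
N0 x:[88/3,42] y:[55/2,49] z:[85/3,127/3] -> hit [88/3,42], descend [1, 19]
  N1 x:[88/3,110/3] y:[34,49] z:[85/3,122/3] -> hit [34,110/3], descend [4, 18]
    N4 x:[94/3,110/3] y:[38,97/2] z:[85/3,107/3] -> miss, prune
    N18 x:[88/3,110/3] y:[34,49] z:[37,122/3] -> miss, prune
  N19 x:[110/3,42] y:[55/2,95/2] z:[95/3,127/3] -> hit [110/3,42], descend [5, 17]
    N5 x:[37,42] y:[55/2,43] z:[109/3,127/3] -> hit [37,42], descend [13, 15]
      N13 x:[37,116/3] y:[55/2,34] z:[109/3,124/3] -> miss, prune
      N15 x:[119/3,42] y:[79/2,43] z:[37,127/3] -> hit [119/3,42], descend [14, 24]
        N14 x:[124/3,42] y:[79/2,81/2] z:[37,112/3] -> miss, prune
        N24 x:[119/3,124/3] y:[40,43] z:[119/3,127/3] -> hit [40,124/3] leaf, test {P8@t=124/3, P20@t=40}
    N17 x:[110/3,122/3] y:[63/2,95/2] z:[95/3,103/3] -> miss, prune

Summary -> nodes [0, 1, 4, 18, 19, 5, 13, 15, 14, 24, 17]; box-tests=11; leaf-entries=1; first=P20

== RESULT ==
[0, 1, 4, 18, 19, 5, 13, 15, 14, 24, 17]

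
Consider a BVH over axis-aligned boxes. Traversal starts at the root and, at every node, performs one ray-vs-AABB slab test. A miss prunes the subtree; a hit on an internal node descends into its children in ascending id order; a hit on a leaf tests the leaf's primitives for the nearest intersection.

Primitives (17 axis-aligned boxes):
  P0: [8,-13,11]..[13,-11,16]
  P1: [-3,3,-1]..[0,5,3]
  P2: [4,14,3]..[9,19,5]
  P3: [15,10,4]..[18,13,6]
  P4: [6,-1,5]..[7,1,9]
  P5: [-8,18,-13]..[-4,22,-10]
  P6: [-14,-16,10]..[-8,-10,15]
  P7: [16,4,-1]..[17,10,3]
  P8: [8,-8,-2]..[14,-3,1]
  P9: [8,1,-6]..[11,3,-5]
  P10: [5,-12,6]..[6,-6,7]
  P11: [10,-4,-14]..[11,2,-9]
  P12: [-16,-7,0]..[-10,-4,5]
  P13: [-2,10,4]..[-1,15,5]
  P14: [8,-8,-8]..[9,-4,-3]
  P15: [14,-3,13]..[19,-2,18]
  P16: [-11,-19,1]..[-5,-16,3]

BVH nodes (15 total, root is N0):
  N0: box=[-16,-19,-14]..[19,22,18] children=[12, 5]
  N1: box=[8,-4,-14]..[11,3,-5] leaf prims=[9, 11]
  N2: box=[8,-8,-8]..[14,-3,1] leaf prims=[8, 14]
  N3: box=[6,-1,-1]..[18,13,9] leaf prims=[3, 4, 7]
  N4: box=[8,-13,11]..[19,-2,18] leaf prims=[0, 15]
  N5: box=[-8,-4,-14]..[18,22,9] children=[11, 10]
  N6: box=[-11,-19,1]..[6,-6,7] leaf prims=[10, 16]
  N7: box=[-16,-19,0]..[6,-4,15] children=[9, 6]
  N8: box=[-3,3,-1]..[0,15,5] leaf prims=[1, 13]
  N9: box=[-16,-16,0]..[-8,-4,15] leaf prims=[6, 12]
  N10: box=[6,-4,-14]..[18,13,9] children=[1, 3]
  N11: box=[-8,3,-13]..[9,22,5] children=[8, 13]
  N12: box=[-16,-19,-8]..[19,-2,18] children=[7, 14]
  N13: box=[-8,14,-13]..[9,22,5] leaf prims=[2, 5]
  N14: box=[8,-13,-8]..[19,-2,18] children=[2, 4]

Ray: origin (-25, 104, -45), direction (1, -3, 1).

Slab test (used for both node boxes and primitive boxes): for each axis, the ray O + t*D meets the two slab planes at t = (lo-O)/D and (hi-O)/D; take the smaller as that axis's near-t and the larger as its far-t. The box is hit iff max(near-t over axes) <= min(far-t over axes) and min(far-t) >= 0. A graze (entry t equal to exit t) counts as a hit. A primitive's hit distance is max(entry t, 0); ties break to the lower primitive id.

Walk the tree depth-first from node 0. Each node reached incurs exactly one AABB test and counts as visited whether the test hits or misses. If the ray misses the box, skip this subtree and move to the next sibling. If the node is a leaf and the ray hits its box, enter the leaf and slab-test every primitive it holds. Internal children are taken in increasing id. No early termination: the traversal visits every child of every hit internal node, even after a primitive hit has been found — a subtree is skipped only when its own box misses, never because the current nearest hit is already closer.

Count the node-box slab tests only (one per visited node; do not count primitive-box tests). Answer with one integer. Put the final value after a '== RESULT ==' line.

Traverse from the root:
N0 x:[9,44] y:[82/3,41] z:[31,63] -> hit [31,41], descend [5, 12]
  N5 x:[17,43] y:[82/3,36] z:[31,54] -> hit [31,36], descend [10, 11]
    N10 x:[31,43] y:[91/3,36] z:[31,54] -> hit [31,36], descend [1, 3]
      N1 x:[33,36] y:[101/3,36] z:[31,40] -> hit [101/3,36] leaf, test {P9(miss), P11@t=35}
      N3 x:[31,43] y:[91/3,35] z:[44,54] -> miss, prune
    N11 x:[17,34] y:[82/3,101/3] z:[32,50] -> hit [32,101/3], descend [8, 13]
      N8 x:[22,25] y:[89/3,101/3] z:[44,50] -> miss, prune
      N13 x:[17,34] y:[82/3,30] z:[32,50] -> miss, prune
  N12 x:[9,44] y:[106/3,41] z:[37,63] -> hit [37,41], descend [7, 14]
    N7 x:[9,31] y:[36,41] z:[45,60] -> miss, prune
    N14 x:[33,44] y:[106/3,39] z:[37,63] -> hit [37,39], descend [2, 4]
      N2 x:[33,39] y:[107/3,112/3] z:[37,46] -> hit [37,112/3] leaf, test {P8(miss), P14(miss)}
      N4 x:[33,44] y:[106/3,39] z:[56,63] -> miss, prune

order=[0, 5, 10, 1, 3, 11, 8, 13, 12, 7, 14, 2, 4]  |boxes|=13  |leaves|=2  hit=P11

== RESULT ==
13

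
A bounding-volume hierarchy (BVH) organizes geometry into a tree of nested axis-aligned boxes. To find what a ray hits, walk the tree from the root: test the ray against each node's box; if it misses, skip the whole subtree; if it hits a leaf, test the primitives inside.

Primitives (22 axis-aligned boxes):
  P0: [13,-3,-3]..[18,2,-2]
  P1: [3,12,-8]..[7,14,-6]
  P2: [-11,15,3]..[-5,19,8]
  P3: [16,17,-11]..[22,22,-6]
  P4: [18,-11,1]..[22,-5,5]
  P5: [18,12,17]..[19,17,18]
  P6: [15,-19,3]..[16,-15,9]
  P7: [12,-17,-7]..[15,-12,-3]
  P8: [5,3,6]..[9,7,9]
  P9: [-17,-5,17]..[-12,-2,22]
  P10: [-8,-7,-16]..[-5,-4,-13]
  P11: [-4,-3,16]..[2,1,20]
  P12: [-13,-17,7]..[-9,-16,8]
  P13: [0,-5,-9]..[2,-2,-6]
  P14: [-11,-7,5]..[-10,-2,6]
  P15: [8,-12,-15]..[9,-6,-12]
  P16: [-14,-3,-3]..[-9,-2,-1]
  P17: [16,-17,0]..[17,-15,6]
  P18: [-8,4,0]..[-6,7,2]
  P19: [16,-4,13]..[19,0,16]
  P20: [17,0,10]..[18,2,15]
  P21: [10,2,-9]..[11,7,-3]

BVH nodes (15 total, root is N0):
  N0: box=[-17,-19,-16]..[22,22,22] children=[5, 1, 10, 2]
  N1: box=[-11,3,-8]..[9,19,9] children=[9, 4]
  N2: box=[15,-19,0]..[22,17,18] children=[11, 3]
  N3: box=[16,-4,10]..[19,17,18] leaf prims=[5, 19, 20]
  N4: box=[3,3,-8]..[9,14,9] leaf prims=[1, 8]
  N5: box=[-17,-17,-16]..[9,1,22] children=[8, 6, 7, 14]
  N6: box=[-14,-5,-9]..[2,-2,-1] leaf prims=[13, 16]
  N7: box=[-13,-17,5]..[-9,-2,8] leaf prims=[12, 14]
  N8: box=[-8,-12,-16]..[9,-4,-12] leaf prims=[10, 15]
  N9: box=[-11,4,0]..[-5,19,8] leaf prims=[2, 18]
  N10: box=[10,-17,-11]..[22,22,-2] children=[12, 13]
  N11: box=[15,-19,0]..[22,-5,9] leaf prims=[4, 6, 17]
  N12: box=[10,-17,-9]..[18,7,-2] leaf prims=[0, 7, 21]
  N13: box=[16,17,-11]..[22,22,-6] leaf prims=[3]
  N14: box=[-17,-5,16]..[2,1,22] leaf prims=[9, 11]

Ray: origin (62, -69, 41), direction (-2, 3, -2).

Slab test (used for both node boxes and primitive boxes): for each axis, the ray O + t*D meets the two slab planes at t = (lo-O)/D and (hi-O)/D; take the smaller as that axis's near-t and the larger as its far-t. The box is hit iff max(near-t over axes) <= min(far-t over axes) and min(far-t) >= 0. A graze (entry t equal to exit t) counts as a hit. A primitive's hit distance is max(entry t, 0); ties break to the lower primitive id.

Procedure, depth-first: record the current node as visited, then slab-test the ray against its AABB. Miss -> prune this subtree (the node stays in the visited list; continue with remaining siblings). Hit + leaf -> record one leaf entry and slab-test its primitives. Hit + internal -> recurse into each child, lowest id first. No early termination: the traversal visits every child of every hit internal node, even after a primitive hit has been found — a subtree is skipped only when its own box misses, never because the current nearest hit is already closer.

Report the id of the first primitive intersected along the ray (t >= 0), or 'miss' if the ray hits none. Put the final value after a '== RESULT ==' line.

Trace the traversal:
N0 x:[20,79/2] y:[50/3,91/3] z:[19/2,57/2] -> hit [20,57/2], descend [1, 2, 5, 10]
  N1 x:[53/2,73/2] y:[24,88/3] z:[16,49/2] -> miss, prune
  N2 x:[20,47/2] y:[50/3,86/3] z:[23/2,41/2] -> hit [20,41/2], descend [3, 11]
    N3 x:[43/2,23] y:[65/3,86/3] z:[23/2,31/2] -> miss, prune
    N11 x:[20,47/2] y:[50/3,64/3] z:[16,41/2] -> hit [20,41/2] leaf, test {P4@t=20, P6(miss), P17(miss)}
  N5 x:[53/2,79/2] y:[52/3,70/3] z:[19/2,57/2] -> miss, prune
  N10 x:[20,26] y:[52/3,91/3] z:[43/2,26] -> hit [43/2,26], descend [12, 13]
    N12 x:[22,26] y:[52/3,76/3] z:[43/2,25] -> hit [22,25] leaf, test {P0@t=22, P7(miss), P21(miss)}
    N13 x:[20,23] y:[86/3,91/3] z:[47/2,26] -> miss, prune

Summary -> nodes [0, 1, 2, 3, 11, 5, 10, 12, 13]; box-tests=9; leaf-entries=2; first=P4

== RESULT ==
4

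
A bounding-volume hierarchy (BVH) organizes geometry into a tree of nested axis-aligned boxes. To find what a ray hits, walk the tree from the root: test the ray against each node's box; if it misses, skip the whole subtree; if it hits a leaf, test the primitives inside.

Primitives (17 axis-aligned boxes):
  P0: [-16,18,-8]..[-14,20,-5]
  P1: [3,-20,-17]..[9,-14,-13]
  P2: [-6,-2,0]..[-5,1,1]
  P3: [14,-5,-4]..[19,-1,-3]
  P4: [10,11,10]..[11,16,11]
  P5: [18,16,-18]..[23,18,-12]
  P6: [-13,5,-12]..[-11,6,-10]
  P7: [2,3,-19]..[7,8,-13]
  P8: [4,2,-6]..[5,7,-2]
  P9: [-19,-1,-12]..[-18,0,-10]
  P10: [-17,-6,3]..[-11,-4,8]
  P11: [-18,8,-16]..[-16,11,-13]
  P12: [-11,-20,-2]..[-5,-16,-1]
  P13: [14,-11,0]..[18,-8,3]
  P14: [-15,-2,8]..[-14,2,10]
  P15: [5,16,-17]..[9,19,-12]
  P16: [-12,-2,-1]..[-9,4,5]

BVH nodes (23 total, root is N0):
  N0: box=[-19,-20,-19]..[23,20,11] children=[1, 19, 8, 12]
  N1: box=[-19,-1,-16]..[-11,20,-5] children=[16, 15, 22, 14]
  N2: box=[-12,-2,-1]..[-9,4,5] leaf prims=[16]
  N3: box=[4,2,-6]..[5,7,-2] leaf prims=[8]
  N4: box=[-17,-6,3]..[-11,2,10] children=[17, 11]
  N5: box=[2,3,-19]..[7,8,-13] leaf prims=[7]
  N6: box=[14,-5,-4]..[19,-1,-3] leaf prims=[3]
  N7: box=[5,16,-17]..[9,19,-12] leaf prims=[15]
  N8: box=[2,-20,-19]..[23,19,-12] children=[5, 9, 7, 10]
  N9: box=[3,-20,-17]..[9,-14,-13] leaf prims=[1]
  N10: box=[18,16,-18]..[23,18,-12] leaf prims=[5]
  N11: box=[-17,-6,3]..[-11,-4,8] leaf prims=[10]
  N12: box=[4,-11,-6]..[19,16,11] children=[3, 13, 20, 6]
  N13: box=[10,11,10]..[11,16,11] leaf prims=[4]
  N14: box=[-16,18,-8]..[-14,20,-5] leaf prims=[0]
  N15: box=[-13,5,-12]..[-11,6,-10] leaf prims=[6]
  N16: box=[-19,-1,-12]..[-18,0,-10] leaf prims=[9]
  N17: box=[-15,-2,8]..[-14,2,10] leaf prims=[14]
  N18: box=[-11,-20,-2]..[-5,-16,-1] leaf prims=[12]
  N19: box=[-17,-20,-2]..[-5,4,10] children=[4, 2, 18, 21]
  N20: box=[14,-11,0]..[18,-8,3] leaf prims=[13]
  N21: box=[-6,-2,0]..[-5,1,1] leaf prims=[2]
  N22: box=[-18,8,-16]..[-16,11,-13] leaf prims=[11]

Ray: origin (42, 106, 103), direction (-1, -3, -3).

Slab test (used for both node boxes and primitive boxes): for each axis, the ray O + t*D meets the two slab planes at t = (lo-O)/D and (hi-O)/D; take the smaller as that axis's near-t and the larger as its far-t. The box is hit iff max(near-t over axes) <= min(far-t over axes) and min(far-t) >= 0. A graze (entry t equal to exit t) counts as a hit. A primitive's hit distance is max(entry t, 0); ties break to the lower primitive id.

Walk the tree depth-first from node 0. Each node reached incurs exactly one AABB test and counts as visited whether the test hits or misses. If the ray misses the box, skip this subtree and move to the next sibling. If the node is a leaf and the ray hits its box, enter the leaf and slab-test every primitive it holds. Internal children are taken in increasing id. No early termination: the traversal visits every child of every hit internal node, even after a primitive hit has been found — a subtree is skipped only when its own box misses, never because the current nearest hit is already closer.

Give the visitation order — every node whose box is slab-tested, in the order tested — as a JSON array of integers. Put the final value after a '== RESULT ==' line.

Traverse from the root:
N0 x:[19,61] y:[86/3,42] z:[92/3,122/3] -> hit [92/3,122/3], descend [1, 8, 12, 19]
  N1 x:[53,61] y:[86/3,107/3] z:[36,119/3] -> miss, prune
  N8 x:[19,40] y:[29,42] z:[115/3,122/3] -> hit [115/3,40], descend [5, 7, 9, 10]
    N5 x:[35,40] y:[98/3,103/3] z:[116/3,122/3] -> miss, prune
    N7 x:[33,37] y:[29,30] z:[115/3,40] -> miss, prune
    N9 x:[33,39] y:[40,42] z:[116/3,40] -> miss, prune
    N10 x:[19,24] y:[88/3,30] z:[115/3,121/3] -> miss, prune
  N12 x:[23,38] y:[30,39] z:[92/3,109/3] -> hit [92/3,109/3], descend [3, 6, 13, 20]
    N3 x:[37,38] y:[33,104/3] z:[35,109/3] -> miss, prune
    N6 x:[23,28] y:[107/3,37] z:[106/3,107/3] -> miss, prune
    N13 x:[31,32] y:[30,95/3] z:[92/3,31] -> hit [31,31] leaf, test {P4@t=31}
    N20 x:[24,28] y:[38,39] z:[100/3,103/3] -> miss, prune
  N19 x:[47,59] y:[34,42] z:[31,35] -> miss, prune

Visited [0, 1, 8, 5, 7, 9, 10, 12, 3, 6, 13, 20, 19]. Tests: 13 box, 1 leaf. Nearest: P4.

== RESULT ==
[0, 1, 8, 5, 7, 9, 10, 12, 3, 6, 13, 20, 19]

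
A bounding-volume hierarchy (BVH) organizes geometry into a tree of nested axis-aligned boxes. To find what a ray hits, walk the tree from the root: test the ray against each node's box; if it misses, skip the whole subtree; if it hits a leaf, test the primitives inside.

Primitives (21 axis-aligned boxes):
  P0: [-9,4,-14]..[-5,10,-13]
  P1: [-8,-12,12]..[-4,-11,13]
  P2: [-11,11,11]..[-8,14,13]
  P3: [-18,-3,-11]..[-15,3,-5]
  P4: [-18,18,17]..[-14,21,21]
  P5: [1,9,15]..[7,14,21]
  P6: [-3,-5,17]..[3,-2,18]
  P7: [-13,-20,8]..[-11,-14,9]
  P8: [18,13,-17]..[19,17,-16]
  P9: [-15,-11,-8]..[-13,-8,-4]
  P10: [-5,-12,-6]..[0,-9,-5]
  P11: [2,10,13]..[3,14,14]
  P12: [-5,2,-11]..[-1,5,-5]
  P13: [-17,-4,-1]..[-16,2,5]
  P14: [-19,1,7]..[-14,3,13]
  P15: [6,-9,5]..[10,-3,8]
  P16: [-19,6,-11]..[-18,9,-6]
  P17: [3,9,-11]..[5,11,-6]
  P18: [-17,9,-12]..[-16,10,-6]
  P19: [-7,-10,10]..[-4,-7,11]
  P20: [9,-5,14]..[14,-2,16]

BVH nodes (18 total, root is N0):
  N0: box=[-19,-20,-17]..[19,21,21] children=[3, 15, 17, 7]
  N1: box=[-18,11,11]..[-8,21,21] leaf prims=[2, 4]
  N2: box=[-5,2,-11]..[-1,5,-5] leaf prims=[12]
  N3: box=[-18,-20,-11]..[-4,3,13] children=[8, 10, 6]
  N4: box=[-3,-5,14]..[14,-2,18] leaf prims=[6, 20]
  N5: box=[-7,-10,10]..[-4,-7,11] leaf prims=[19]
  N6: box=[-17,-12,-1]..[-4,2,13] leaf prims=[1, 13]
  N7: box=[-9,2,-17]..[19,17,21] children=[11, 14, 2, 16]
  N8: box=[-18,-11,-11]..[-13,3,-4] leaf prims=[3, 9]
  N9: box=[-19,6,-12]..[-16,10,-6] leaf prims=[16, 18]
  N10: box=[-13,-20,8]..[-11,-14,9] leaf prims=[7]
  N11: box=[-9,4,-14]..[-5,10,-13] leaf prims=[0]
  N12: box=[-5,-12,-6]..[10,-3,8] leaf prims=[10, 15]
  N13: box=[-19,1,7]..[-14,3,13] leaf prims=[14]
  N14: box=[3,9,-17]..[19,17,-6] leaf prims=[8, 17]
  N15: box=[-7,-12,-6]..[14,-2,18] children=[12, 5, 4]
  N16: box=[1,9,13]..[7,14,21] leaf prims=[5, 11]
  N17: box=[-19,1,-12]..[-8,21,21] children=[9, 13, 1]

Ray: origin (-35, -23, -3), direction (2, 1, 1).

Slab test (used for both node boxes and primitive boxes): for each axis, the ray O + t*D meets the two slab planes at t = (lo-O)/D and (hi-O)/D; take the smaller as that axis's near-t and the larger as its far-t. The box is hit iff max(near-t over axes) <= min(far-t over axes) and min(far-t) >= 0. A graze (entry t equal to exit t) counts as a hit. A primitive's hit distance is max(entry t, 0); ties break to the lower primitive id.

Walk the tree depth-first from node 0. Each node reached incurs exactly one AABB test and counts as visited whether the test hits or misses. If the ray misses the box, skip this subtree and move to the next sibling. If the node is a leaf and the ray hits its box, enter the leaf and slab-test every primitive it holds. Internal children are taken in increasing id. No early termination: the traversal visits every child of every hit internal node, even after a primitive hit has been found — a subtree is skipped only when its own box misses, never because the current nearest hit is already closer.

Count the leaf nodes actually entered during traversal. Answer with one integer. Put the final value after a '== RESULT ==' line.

Trace the traversal:
N0 x:[8,27] y:[3,44] z:[-14,24] -> hit [8,24], descend [3, 7, 15, 17]
  N3 x:[17/2,31/2] y:[3,26] z:[-8,16] -> hit [17/2,31/2], descend [6, 8, 10]
    N6 x:[9,31/2] y:[11,25] z:[2,16] -> hit [11,31/2] leaf, test {P1(miss), P13(miss)}
    N8 x:[17/2,11] y:[12,26] z:[-8,-1] -> miss, prune
    N10 x:[11,12] y:[3,9] z:[11,12] -> miss, prune
  N7 x:[13,27] y:[25,40] z:[-14,24] -> miss, prune
  N15 x:[14,49/2] y:[11,21] z:[-3,21] -> hit [14,21], descend [4, 5, 12]
    N4 x:[16,49/2] y:[18,21] z:[17,21] -> hit [18,21] leaf, test {P6(miss), P20(miss)}
    N5 x:[14,31/2] y:[13,16] z:[13,14] -> hit [14,14] leaf, test {P19@t=14}
    N12 x:[15,45/2] y:[11,20] z:[-3,11] -> miss, prune
  N17 x:[8,27/2] y:[24,44] z:[-9,24] -> miss, prune

order=[0, 3, 6, 8, 10, 7, 15, 4, 5, 12, 17]  |boxes|=11  |leaves|=3  hit=P19

== RESULT ==
3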